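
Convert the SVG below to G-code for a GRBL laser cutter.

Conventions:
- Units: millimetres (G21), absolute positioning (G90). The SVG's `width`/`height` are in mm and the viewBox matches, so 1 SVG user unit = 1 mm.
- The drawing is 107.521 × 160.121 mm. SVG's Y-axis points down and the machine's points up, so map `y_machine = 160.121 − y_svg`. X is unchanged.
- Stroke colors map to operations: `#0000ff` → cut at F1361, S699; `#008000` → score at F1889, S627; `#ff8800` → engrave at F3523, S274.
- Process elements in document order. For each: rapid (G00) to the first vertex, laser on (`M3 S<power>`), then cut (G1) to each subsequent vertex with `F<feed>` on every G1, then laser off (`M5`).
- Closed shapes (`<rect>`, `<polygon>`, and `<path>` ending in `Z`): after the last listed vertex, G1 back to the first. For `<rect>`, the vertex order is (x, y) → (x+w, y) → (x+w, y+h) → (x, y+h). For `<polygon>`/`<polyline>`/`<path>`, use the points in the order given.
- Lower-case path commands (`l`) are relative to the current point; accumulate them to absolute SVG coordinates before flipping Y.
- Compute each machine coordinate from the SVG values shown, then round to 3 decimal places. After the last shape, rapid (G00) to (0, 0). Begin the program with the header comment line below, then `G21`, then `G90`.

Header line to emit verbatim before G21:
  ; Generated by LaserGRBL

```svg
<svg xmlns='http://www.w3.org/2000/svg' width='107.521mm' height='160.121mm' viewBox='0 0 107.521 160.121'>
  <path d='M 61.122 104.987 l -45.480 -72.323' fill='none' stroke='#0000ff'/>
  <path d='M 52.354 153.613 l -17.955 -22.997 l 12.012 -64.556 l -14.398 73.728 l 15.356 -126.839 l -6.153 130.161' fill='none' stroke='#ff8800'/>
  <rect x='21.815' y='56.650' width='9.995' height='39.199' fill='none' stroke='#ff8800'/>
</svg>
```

1 u = 1 mm; y_m = 160.121 − y.

[1] `<path>` line segment, #0000ff→cut S699 F1361: (61.122,55.134) → (15.642,127.457)

[2] `<path>` open polyline, #ff8800→engrave S274 F3523: (52.354,6.508) → (34.399,29.505) → (46.411,94.061) → (32.013,20.333) → (47.369,147.172) → (41.216,17.011)

[3] `<rect>` rectangle, #ff8800→engrave S274 F3523: (21.815,103.471) → (31.810,103.471) → (31.810,64.272) → (21.815,64.272) → (21.815,103.471) (closed)

; Generated by LaserGRBL
G21
G90
G00 X61.122 Y55.134
M3 S699
G1 X15.642 Y127.457 F1361
M5
G00 X52.354 Y6.508
M3 S274
G1 X34.399 Y29.505 F3523
G1 X46.411 Y94.061 F3523
G1 X32.013 Y20.333 F3523
G1 X47.369 Y147.172 F3523
G1 X41.216 Y17.011 F3523
M5
G00 X21.815 Y103.471
M3 S274
G1 X31.810 Y103.471 F3523
G1 X31.810 Y64.272 F3523
G1 X21.815 Y64.272 F3523
G1 X21.815 Y103.471 F3523
M5
G00 X0.000 Y0.000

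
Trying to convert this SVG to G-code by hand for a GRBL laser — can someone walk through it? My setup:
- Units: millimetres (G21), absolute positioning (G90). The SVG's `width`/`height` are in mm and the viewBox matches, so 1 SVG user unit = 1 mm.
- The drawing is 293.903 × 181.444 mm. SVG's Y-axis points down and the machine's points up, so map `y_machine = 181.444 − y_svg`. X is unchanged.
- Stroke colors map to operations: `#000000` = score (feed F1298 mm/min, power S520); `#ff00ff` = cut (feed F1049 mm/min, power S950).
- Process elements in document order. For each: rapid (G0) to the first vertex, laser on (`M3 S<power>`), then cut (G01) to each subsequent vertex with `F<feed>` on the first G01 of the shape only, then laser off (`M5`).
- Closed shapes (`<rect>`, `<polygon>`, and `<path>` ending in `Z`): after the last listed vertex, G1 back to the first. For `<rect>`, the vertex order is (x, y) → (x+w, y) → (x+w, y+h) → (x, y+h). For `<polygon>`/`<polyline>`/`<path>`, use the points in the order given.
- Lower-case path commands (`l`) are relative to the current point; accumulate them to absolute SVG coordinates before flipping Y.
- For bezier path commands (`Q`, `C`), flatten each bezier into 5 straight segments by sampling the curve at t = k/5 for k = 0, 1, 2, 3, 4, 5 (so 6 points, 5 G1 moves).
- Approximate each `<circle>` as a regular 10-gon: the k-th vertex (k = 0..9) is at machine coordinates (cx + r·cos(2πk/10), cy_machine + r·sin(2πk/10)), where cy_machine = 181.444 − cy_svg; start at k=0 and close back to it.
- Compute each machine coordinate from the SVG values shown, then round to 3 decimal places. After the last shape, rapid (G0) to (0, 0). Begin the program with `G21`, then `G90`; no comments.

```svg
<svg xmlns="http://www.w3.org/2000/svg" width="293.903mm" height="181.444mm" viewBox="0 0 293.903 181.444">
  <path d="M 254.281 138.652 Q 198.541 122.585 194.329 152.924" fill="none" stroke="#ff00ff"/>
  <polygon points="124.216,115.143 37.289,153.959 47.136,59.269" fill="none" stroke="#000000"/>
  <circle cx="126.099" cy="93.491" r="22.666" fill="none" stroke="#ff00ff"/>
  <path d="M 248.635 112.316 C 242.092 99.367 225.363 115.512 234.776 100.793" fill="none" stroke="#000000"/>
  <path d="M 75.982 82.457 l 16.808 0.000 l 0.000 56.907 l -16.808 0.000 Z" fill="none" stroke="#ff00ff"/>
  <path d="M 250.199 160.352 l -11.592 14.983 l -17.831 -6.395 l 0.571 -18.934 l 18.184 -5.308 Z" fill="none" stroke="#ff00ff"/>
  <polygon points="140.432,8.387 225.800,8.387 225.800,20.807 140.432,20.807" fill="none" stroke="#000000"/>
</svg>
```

G21
G90
G0 X254.281 Y42.792
M3 S950
G01 X234.046 Y47.363 F1049
G01 X217.933 Y48.221
G01 X205.943 Y45.366
G01 X198.075 Y38.799
G01 X194.329 Y28.520
M5
G0 X124.216 Y66.301
M3 S520
G01 X37.289 Y27.485 F1298
G01 X47.136 Y122.175
G01 X124.216 Y66.301
M5
G0 X148.765 Y87.953
M3 S950
G01 X144.436 Y101.276 F1049
G01 X133.103 Y109.510
G01 X119.095 Y109.510
G01 X107.762 Y101.276
G01 X103.433 Y87.953
G01 X107.762 Y74.630
G01 X119.095 Y66.396
G01 X133.103 Y66.396
G01 X144.436 Y74.630
G01 X148.765 Y87.953
M5
G0 X248.635 Y69.128
M3 S520
G01 X243.778 Y73.886 F1298
G01 X238.219 Y74.539
G01 X233.704 Y73.966
G01 X231.975 Y75.044
G01 X234.776 Y80.651
M5
G0 X75.982 Y98.987
M3 S950
G01 X92.790 Y98.987 F1049
G01 X92.790 Y42.080
G01 X75.982 Y42.080
G01 X75.982 Y98.987
M5
G0 X250.199 Y21.092
M3 S950
G01 X238.607 Y6.109 F1049
G01 X220.776 Y12.504
G01 X221.347 Y31.438
G01 X239.531 Y36.746
G01 X250.199 Y21.092
M5
G0 X140.432 Y173.057
M3 S520
G01 X225.800 Y173.057 F1298
G01 X225.800 Y160.637
G01 X140.432 Y160.637
G01 X140.432 Y173.057
M5
G0 X0.000 Y0.000

Since the viewBox matches the mm dimensions, user units are millimetres directly. The only transform is the Y-flip y_m = 181.444 − y_svg.

Shape 1 is a quadratic bezier drawn with `<path>`. Its stroke #ff00ff means cut at S950, F1049. After flipping Y the toolpath is (254.281,42.792) → (234.046,47.363) → (217.933,48.221) → (205.943,45.366) → (198.075,38.799) → (194.329,28.520).

Shape 2 is a regular polygon drawn with `<polygon>`. Its stroke #000000 means score at S520, F1298. After flipping Y the toolpath is (124.216,66.301) → (37.289,27.485) → (47.136,122.175) → (124.216,66.301), returning to the start.

Shape 3 is a circle drawn with `<circle>`. Its stroke #ff00ff means cut at S950, F1049. After flipping Y the toolpath is (148.765,87.953) → (144.436,101.276) → (133.103,109.510) → (119.095,109.510) → (107.762,101.276) → (103.433,87.953) → (107.762,74.630) → (119.095,66.396) → (133.103,66.396) → (144.436,74.630) → (148.765,87.953), returning to the start.

Shape 4 is a cubic bezier drawn with `<path>`. Its stroke #000000 means score at S520, F1298. After flipping Y the toolpath is (248.635,69.128) → (243.778,73.886) → (238.219,74.539) → (233.704,73.966) → (231.975,75.044) → (234.776,80.651).

Shape 5 is a rectangle drawn with `<path>`. Its stroke #ff00ff means cut at S950, F1049. After flipping Y the toolpath is (75.982,98.987) → (92.790,98.987) → (92.790,42.080) → (75.982,42.080) → (75.982,98.987), returning to the start.

Shape 6 is a regular polygon drawn with `<path>`. Its stroke #ff00ff means cut at S950, F1049. After flipping Y the toolpath is (250.199,21.092) → (238.607,6.109) → (220.776,12.504) → (221.347,31.438) → (239.531,36.746) → (250.199,21.092), returning to the start.

Shape 7 is a rectangle drawn with `<polygon>`. Its stroke #000000 means score at S520, F1298. After flipping Y the toolpath is (140.432,173.057) → (225.800,173.057) → (225.800,160.637) → (140.432,160.637) → (140.432,173.057), returning to the start.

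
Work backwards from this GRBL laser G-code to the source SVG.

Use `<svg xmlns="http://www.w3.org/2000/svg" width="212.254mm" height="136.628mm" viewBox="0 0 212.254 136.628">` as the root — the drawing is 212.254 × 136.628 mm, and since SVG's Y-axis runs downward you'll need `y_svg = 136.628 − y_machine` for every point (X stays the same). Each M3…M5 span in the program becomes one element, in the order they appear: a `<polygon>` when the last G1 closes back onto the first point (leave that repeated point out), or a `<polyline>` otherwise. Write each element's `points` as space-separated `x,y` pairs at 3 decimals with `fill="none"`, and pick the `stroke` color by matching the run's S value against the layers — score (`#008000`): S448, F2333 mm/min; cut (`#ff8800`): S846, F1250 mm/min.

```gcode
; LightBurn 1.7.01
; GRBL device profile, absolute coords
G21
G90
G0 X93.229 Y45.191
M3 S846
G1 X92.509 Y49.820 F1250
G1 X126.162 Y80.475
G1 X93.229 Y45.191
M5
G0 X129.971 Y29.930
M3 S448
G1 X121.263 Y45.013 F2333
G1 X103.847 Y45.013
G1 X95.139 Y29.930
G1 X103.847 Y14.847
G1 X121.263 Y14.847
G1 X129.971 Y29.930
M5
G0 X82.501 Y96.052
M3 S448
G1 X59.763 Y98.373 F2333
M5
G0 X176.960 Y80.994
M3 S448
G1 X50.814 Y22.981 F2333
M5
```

Machine Y-up, SVG Y-down with viewBox height 136.628, so y_svg = 136.628 − y_machine; X carries over.

Run 1: power S846 maps to stroke `#ff8800` (cut). The run returns to its start, so emit a `<polygon>` with points (Y-flipped): 93.229,91.437 92.509,86.808 126.162,56.153.

Run 2: S448 ⇒ score layer `#008000`. The run returns to its start, so emit a `<polygon>` with points (Y-flipped): 129.971,106.698 121.263,91.615 103.847,91.615 95.139,106.698 103.847,121.781 121.263,121.781.

Run 3: power S448 maps to stroke `#008000` (score). The run is open, so emit a `<polyline>` with points (Y-flipped): 82.501,40.576 59.763,38.255.

Run 4: the run's S448 means `#008000` (score). The run is open, so emit a `<polyline>` with points (Y-flipped): 176.960,55.634 50.814,113.647.

<svg xmlns="http://www.w3.org/2000/svg" width="212.254mm" height="136.628mm" viewBox="0 0 212.254 136.628">
  <polygon points="93.229,91.437 92.509,86.808 126.162,56.153" fill="none" stroke="#ff8800"/>
  <polygon points="129.971,106.698 121.263,91.615 103.847,91.615 95.139,106.698 103.847,121.781 121.263,121.781" fill="none" stroke="#008000"/>
  <polyline points="82.501,40.576 59.763,38.255" fill="none" stroke="#008000"/>
  <polyline points="176.960,55.634 50.814,113.647" fill="none" stroke="#008000"/>
</svg>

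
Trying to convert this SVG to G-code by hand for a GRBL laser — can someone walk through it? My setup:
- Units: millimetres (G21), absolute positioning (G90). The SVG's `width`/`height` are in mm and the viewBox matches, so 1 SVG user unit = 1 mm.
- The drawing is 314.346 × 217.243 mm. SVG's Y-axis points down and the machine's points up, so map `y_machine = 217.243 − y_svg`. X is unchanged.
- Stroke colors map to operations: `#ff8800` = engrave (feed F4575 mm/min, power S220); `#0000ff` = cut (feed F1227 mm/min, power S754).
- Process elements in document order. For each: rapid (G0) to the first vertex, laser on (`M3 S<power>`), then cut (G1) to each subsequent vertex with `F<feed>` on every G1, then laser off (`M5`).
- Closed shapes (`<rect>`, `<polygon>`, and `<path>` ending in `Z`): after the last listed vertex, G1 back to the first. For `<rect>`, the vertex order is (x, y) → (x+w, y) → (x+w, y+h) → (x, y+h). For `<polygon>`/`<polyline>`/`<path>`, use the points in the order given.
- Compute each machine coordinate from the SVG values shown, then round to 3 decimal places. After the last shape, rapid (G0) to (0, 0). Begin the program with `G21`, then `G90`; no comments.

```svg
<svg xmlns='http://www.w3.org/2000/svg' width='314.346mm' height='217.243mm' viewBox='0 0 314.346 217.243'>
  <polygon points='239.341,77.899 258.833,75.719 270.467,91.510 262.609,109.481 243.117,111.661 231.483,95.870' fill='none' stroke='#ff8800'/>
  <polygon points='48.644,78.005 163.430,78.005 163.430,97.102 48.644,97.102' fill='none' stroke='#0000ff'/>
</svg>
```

viewBox `0 0 314.346 217.243` with mm width/height → 1 unit = 1 mm. Flip: y_m = 217.243 − y_svg.

**Shape 1** — `<polygon>` regular polygon, stroke `#ff8800` → engrave (S220, F4575). Machine vertices: (239.341,139.344) → (258.833,141.524) → (270.467,125.733) → (262.609,107.762) → (243.117,105.582) → (231.483,121.373) → (239.341,139.344). Closed: final G1 returns to the first vertex.

**Shape 2** — `<polygon>` rectangle, stroke `#0000ff` → cut (S754, F1227). Machine vertices: (48.644,139.238) → (163.430,139.238) → (163.430,120.141) → (48.644,120.141) → (48.644,139.238). Closed: final G1 returns to the first vertex.

G21
G90
G0 X239.341 Y139.344
M3 S220
G1 X258.833 Y141.524 F4575
G1 X270.467 Y125.733 F4575
G1 X262.609 Y107.762 F4575
G1 X243.117 Y105.582 F4575
G1 X231.483 Y121.373 F4575
G1 X239.341 Y139.344 F4575
M5
G0 X48.644 Y139.238
M3 S754
G1 X163.430 Y139.238 F1227
G1 X163.430 Y120.141 F1227
G1 X48.644 Y120.141 F1227
G1 X48.644 Y139.238 F1227
M5
G0 X0.000 Y0.000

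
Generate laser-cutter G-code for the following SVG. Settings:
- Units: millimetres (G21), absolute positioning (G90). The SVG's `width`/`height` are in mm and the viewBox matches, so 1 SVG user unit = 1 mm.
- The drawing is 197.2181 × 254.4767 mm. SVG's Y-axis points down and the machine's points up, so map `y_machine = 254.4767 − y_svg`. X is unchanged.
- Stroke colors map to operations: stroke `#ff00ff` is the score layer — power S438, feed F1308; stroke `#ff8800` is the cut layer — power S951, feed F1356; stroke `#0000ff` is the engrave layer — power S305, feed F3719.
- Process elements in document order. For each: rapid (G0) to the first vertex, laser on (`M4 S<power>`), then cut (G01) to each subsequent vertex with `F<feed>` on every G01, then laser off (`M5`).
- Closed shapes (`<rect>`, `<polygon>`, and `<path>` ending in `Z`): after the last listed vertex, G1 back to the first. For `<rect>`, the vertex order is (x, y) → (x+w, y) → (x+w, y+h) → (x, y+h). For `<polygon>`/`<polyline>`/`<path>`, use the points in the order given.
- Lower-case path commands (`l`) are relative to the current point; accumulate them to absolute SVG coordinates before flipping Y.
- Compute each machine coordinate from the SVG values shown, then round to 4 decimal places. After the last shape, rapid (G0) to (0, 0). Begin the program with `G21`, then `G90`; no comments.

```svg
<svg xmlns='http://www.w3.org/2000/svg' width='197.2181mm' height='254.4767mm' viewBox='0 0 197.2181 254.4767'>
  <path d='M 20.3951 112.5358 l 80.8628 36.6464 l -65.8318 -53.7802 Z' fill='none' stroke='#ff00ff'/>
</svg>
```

viewBox `0 0 197.2181 254.4767` with mm width/height → 1 unit = 1 mm. Flip: y_m = 254.4767 − y_svg.

**Shape 1** — `<path>` closed polygon, stroke `#ff00ff` → score (S438, F1308). Machine vertices: (20.3951,141.9409) → (101.2579,105.2945) → (35.4261,159.0747) → (20.3951,141.9409). Closed: final G1 returns to the first vertex.

G21
G90
G0 X20.3951 Y141.9409
M4 S438
G01 X101.2579 Y105.2945 F1308
G01 X35.4261 Y159.0747 F1308
G01 X20.3951 Y141.9409 F1308
M5
G0 X0.0000 Y0.0000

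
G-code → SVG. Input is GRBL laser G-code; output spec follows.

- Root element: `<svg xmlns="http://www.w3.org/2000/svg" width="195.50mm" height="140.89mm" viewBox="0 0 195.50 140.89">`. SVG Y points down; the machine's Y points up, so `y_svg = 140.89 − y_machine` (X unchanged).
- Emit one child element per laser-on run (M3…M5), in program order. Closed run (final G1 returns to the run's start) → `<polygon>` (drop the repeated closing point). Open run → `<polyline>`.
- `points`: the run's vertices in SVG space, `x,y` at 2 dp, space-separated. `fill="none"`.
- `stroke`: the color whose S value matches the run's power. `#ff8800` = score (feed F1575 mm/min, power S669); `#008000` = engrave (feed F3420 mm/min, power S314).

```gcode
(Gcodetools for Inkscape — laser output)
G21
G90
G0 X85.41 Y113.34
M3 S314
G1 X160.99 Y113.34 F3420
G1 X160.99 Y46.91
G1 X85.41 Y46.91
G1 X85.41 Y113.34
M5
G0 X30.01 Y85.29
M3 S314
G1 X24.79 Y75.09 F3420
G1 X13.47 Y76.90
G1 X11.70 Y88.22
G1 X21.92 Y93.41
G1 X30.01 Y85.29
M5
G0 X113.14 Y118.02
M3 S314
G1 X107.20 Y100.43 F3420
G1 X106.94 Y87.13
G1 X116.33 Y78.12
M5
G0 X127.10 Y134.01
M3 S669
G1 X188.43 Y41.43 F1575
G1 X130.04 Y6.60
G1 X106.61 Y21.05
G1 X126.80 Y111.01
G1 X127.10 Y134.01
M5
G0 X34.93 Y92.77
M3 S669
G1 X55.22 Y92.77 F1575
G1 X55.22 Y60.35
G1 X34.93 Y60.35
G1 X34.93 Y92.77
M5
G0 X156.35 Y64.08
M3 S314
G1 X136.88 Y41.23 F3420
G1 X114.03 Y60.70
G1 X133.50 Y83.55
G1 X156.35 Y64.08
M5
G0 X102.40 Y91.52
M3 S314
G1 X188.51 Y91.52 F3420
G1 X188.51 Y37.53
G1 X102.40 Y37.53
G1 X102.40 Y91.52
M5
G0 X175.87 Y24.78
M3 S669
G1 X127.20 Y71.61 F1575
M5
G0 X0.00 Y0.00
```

Machine Y-up, SVG Y-down with viewBox height 140.89, so y_svg = 140.89 − y_machine; X carries over.

Run 1: S314 ⇒ engrave layer `#008000`. The run returns to its start, so emit a `<polygon>` with points (Y-flipped): 85.41,27.55 160.99,27.55 160.99,93.98 85.41,93.98.

Run 2: power S314 maps to stroke `#008000` (engrave). The run returns to its start, so emit a `<polygon>` with points (Y-flipped): 30.01,55.60 24.79,65.80 13.47,63.99 11.70,52.67 21.92,47.48.

Run 3: the run's S314 means `#008000` (engrave). The run is open, so emit a `<polyline>` with points (Y-flipped): 113.14,22.87 107.20,40.46 106.94,53.76 116.33,62.77.

Run 4: S669 ⇒ score layer `#ff8800`. The run returns to its start, so emit a `<polygon>` with points (Y-flipped): 127.10,6.88 188.43,99.46 130.04,134.29 106.61,119.84 126.80,29.88.

Run 5: S669 ⇒ score layer `#ff8800`. The run returns to its start, so emit a `<polygon>` with points (Y-flipped): 34.93,48.12 55.22,48.12 55.22,80.54 34.93,80.54.

Run 6: power S314 maps to stroke `#008000` (engrave). The run returns to its start, so emit a `<polygon>` with points (Y-flipped): 156.35,76.81 136.88,99.66 114.03,80.19 133.50,57.34.

Run 7: S314 ⇒ engrave layer `#008000`. The run returns to its start, so emit a `<polygon>` with points (Y-flipped): 102.40,49.37 188.51,49.37 188.51,103.36 102.40,103.36.

Run 8: S669 ⇒ score layer `#ff8800`. The run is open, so emit a `<polyline>` with points (Y-flipped): 175.87,116.11 127.20,69.28.

<svg xmlns="http://www.w3.org/2000/svg" width="195.50mm" height="140.89mm" viewBox="0 0 195.50 140.89">
  <polygon points="85.41,27.55 160.99,27.55 160.99,93.98 85.41,93.98" fill="none" stroke="#008000"/>
  <polygon points="30.01,55.60 24.79,65.80 13.47,63.99 11.70,52.67 21.92,47.48" fill="none" stroke="#008000"/>
  <polyline points="113.14,22.87 107.20,40.46 106.94,53.76 116.33,62.77" fill="none" stroke="#008000"/>
  <polygon points="127.10,6.88 188.43,99.46 130.04,134.29 106.61,119.84 126.80,29.88" fill="none" stroke="#ff8800"/>
  <polygon points="34.93,48.12 55.22,48.12 55.22,80.54 34.93,80.54" fill="none" stroke="#ff8800"/>
  <polygon points="156.35,76.81 136.88,99.66 114.03,80.19 133.50,57.34" fill="none" stroke="#008000"/>
  <polygon points="102.40,49.37 188.51,49.37 188.51,103.36 102.40,103.36" fill="none" stroke="#008000"/>
  <polyline points="175.87,116.11 127.20,69.28" fill="none" stroke="#ff8800"/>
</svg>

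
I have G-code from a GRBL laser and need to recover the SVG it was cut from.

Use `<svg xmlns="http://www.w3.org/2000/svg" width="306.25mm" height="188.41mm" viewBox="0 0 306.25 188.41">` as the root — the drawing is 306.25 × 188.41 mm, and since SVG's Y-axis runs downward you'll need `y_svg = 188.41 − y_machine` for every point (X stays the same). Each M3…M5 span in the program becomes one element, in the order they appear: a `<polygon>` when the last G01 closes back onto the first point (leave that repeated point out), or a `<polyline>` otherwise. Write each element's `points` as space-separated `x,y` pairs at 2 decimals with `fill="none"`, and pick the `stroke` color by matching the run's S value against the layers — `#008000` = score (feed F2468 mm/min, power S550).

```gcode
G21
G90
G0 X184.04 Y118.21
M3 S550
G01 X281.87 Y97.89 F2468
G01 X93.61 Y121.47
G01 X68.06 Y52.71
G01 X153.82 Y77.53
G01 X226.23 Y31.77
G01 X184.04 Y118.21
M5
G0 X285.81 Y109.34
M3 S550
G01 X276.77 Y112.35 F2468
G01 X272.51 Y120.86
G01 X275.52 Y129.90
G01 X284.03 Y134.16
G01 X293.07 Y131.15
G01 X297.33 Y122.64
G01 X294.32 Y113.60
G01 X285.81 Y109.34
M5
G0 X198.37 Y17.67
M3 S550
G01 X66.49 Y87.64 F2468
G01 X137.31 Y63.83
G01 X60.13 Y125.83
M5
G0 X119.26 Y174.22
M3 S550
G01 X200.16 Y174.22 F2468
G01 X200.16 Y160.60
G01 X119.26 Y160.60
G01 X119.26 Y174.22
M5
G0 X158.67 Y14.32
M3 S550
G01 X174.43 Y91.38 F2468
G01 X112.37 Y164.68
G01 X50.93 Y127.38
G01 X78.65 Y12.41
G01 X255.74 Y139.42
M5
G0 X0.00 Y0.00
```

<svg xmlns="http://www.w3.org/2000/svg" width="306.25mm" height="188.41mm" viewBox="0 0 306.25 188.41">
  <polygon points="184.04,70.20 281.87,90.52 93.61,66.94 68.06,135.70 153.82,110.88 226.23,156.64" fill="none" stroke="#008000"/>
  <polygon points="285.81,79.07 276.77,76.06 272.51,67.55 275.52,58.51 284.03,54.25 293.07,57.26 297.33,65.77 294.32,74.81" fill="none" stroke="#008000"/>
  <polyline points="198.37,170.74 66.49,100.77 137.31,124.58 60.13,62.58" fill="none" stroke="#008000"/>
  <polygon points="119.26,14.19 200.16,14.19 200.16,27.81 119.26,27.81" fill="none" stroke="#008000"/>
  <polyline points="158.67,174.09 174.43,97.03 112.37,23.73 50.93,61.03 78.65,176.00 255.74,48.99" fill="none" stroke="#008000"/>
</svg>

y_svg = 188.41 − y_m. Every run uses S550, so all elements get stroke `#008000` (score).

[1] closed run; points: 184.04,70.20 281.87,90.52 93.61,66.94 68.06,135.70 153.82,110.88 226.23,156.64

[2] closed run; points: 285.81,79.07 276.77,76.06 272.51,67.55 275.52,58.51 284.03,54.25 293.07,57.26 297.33,65.77 294.32,74.81

[3] open run; points: 198.37,170.74 66.49,100.77 137.31,124.58 60.13,62.58

[4] closed run; points: 119.26,14.19 200.16,14.19 200.16,27.81 119.26,27.81

[5] open run; points: 158.67,174.09 174.43,97.03 112.37,23.73 50.93,61.03 78.65,176.00 255.74,48.99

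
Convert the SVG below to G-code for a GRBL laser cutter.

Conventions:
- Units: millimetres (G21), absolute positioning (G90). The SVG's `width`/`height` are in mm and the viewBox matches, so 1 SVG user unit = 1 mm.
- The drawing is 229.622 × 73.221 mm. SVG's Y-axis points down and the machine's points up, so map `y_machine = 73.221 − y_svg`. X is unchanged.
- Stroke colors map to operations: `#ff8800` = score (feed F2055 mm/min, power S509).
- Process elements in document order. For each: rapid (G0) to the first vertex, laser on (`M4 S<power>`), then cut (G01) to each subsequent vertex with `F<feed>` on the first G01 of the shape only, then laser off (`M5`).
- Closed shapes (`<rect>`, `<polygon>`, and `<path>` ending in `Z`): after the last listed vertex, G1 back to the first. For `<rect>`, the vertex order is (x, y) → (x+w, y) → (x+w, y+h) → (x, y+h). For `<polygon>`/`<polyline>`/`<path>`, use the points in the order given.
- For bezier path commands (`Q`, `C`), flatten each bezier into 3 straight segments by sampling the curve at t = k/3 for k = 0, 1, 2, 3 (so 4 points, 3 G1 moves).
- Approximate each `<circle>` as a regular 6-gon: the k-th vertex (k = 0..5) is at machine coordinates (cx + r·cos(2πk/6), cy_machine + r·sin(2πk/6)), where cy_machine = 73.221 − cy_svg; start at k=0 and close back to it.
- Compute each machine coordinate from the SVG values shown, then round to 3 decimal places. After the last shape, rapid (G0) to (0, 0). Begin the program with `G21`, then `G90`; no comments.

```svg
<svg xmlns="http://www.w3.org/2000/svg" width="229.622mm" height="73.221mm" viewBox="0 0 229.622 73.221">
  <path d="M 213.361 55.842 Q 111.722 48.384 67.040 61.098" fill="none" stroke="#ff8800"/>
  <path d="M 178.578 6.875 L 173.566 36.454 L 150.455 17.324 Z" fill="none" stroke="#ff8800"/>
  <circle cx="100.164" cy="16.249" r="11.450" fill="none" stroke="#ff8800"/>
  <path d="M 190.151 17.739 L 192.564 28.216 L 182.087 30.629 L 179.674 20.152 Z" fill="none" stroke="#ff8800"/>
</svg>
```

1 u = 1 mm; y_m = 73.221 − y.

[1] `<path>` quadratic bezier, #ff8800→score S509 F2055: (213.361,17.379) → (151.930,20.110) → (103.157,18.358) → (67.040,12.123)

[2] `<path>` regular polygon, #ff8800→score S509 F2055: (178.578,66.346) → (173.566,36.767) → (150.455,55.897) → (178.578,66.346) (closed)

[3] `<circle>` circle, #ff8800→score S509 F2055: (111.614,56.972) → (105.889,66.888) → (94.439,66.888) → (88.714,56.972) → (94.439,47.056) → (105.889,47.056) → (111.614,56.972) (closed)

[4] `<path>` regular polygon, #ff8800→score S509 F2055: (190.151,55.482) → (192.564,45.005) → (182.087,42.592) → (179.674,53.069) → (190.151,55.482) (closed)

G21
G90
G0 X213.361 Y17.379
M4 S509
G01 X151.930 Y20.110 F2055
G01 X103.157 Y18.358
G01 X67.040 Y12.123
M5
G0 X178.578 Y66.346
M4 S509
G01 X173.566 Y36.767 F2055
G01 X150.455 Y55.897
G01 X178.578 Y66.346
M5
G0 X111.614 Y56.972
M4 S509
G01 X105.889 Y66.888 F2055
G01 X94.439 Y66.888
G01 X88.714 Y56.972
G01 X94.439 Y47.056
G01 X105.889 Y47.056
G01 X111.614 Y56.972
M5
G0 X190.151 Y55.482
M4 S509
G01 X192.564 Y45.005 F2055
G01 X182.087 Y42.592
G01 X179.674 Y53.069
G01 X190.151 Y55.482
M5
G0 X0.000 Y0.000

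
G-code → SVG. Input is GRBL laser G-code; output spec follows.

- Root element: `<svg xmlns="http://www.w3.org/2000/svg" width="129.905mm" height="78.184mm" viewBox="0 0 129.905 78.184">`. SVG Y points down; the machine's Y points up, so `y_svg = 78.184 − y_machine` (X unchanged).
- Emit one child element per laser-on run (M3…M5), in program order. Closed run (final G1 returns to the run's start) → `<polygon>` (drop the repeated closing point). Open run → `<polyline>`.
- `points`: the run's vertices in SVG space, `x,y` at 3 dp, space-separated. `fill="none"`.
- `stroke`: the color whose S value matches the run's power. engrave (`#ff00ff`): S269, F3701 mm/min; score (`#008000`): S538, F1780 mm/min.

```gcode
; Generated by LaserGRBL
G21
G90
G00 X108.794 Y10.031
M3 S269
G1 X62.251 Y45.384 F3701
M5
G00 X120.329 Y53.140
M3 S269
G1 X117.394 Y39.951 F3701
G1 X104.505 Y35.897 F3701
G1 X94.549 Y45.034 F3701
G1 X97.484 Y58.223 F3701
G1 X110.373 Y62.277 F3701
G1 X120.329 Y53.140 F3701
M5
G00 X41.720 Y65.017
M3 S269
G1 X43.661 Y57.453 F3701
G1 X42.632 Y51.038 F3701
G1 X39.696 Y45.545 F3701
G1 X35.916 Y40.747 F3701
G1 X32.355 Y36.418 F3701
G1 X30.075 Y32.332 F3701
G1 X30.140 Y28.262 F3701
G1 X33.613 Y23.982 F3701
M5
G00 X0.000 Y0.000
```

<svg xmlns="http://www.w3.org/2000/svg" width="129.905mm" height="78.184mm" viewBox="0 0 129.905 78.184">
  <polyline points="108.794,68.153 62.251,32.800" fill="none" stroke="#ff00ff"/>
  <polygon points="120.329,25.044 117.394,38.233 104.505,42.287 94.549,33.150 97.484,19.961 110.373,15.907" fill="none" stroke="#ff00ff"/>
  <polyline points="41.720,13.167 43.661,20.731 42.632,27.146 39.696,32.639 35.916,37.437 32.355,41.766 30.075,45.852 30.140,49.922 33.613,54.202" fill="none" stroke="#ff00ff"/>
</svg>

y_svg = 78.184 − y_m. Every run uses S269, so all elements get stroke `#ff00ff` (engrave).

[1] open run; points: 108.794,68.153 62.251,32.800

[2] closed run; points: 120.329,25.044 117.394,38.233 104.505,42.287 94.549,33.150 97.484,19.961 110.373,15.907

[3] open run; points: 41.720,13.167 43.661,20.731 42.632,27.146 39.696,32.639 35.916,37.437 32.355,41.766 30.075,45.852 30.140,49.922 33.613,54.202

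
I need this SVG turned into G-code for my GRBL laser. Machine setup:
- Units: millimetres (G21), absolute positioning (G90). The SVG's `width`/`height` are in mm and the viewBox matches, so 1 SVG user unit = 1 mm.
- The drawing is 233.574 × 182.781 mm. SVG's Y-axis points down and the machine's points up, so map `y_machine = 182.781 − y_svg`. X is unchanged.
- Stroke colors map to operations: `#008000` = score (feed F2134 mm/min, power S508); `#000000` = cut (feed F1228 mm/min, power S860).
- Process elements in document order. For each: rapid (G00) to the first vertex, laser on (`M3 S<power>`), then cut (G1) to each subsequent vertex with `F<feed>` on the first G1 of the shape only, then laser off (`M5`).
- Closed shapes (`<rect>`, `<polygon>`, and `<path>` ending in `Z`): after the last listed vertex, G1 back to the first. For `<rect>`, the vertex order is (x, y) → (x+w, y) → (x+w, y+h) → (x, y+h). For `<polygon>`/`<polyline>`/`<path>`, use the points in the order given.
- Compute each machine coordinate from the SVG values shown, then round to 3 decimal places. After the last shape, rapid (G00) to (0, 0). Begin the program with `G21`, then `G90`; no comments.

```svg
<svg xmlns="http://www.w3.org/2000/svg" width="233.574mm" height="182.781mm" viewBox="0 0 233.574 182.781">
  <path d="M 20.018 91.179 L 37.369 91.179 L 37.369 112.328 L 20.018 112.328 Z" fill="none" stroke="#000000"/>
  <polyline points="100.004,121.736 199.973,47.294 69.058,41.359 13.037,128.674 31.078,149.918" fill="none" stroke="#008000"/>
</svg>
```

Since the viewBox matches the mm dimensions, user units are millimetres directly. The only transform is the Y-flip y_m = 182.781 − y_svg.

Shape 1 is a rectangle drawn with `<path>`. Its stroke #000000 means cut at S860, F1228. After flipping Y the toolpath is (20.018,91.602) → (37.369,91.602) → (37.369,70.453) → (20.018,70.453) → (20.018,91.602), returning to the start.

Shape 2 is a open polyline drawn with `<polyline>`. Its stroke #008000 means score at S508, F2134. After flipping Y the toolpath is (100.004,61.045) → (199.973,135.487) → (69.058,141.422) → (13.037,54.107) → (31.078,32.863).

G21
G90
G00 X20.018 Y91.602
M3 S860
G1 X37.369 Y91.602 F1228
G1 X37.369 Y70.453
G1 X20.018 Y70.453
G1 X20.018 Y91.602
M5
G00 X100.004 Y61.045
M3 S508
G1 X199.973 Y135.487 F2134
G1 X69.058 Y141.422
G1 X13.037 Y54.107
G1 X31.078 Y32.863
M5
G00 X0.000 Y0.000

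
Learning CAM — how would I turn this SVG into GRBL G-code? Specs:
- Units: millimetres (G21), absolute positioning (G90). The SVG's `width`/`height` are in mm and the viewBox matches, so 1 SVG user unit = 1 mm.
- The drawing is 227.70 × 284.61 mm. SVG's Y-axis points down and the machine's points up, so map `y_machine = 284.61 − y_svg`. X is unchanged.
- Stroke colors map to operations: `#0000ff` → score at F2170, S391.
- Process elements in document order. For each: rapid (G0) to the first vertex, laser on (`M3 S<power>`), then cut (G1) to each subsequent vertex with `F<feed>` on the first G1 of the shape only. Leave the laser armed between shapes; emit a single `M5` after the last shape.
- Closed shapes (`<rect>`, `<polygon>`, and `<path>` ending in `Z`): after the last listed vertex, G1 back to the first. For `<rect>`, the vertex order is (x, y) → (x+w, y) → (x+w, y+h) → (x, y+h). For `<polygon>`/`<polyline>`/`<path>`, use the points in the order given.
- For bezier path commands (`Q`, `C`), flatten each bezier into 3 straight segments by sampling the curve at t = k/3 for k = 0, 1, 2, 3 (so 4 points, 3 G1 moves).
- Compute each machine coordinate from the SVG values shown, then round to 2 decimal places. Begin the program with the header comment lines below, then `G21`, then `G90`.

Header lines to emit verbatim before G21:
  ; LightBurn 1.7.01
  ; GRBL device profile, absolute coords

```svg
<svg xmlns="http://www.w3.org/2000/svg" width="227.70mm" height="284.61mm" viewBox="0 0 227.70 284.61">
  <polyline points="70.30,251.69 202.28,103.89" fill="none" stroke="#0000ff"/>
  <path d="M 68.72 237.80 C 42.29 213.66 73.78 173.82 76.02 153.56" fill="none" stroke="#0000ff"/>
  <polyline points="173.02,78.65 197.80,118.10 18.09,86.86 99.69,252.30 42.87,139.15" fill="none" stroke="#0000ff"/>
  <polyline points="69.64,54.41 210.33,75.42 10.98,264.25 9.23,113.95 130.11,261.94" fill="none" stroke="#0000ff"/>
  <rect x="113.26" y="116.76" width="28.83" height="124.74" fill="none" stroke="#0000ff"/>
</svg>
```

; LightBurn 1.7.01
; GRBL device profile, absolute coords
G21
G90
G0 X70.30 Y32.92
M3 S391
G1 X202.28 Y180.72 F2170
G0 X68.72 Y46.81
M3 S391
G1 X58.37 Y74.88 F2170
G1 X67.26 Y105.57
G1 X76.02 Y131.05
G0 X173.02 Y205.96
M3 S391
G1 X197.80 Y166.51 F2170
G1 X18.09 Y197.75
G1 X99.69 Y32.31
G1 X42.87 Y145.46
G0 X69.64 Y230.20
M3 S391
G1 X210.33 Y209.19 F2170
G1 X10.98 Y20.36
G1 X9.23 Y170.66
G1 X130.11 Y22.67
G0 X113.26 Y167.85
M3 S391
G1 X142.09 Y167.85 F2170
G1 X142.09 Y43.11
G1 X113.26 Y43.11
G1 X113.26 Y167.85
M5

Since the viewBox matches the mm dimensions, user units are millimetres directly. The only transform is the Y-flip y_m = 284.61 − y_svg.

Shape 1 is a line segment drawn with `<polyline>`. Its stroke #0000ff means score at S391, F2170. After flipping Y the toolpath is (70.30,32.92) → (202.28,180.72).

Shape 2 is a cubic bezier drawn with `<path>`. Its stroke #0000ff means score at S391, F2170. After flipping Y the toolpath is (68.72,46.81) → (58.37,74.88) → (67.26,105.57) → (76.02,131.05).

Shape 3 is a open polyline drawn with `<polyline>`. Its stroke #0000ff means score at S391, F2170. After flipping Y the toolpath is (173.02,205.96) → (197.80,166.51) → (18.09,197.75) → (99.69,32.31) → (42.87,145.46).

Shape 4 is a open polyline drawn with `<polyline>`. Its stroke #0000ff means score at S391, F2170. After flipping Y the toolpath is (69.64,230.20) → (210.33,209.19) → (10.98,20.36) → (9.23,170.66) → (130.11,22.67).

Shape 5 is a rectangle drawn with `<rect>`. Its stroke #0000ff means score at S391, F2170. After flipping Y the toolpath is (113.26,167.85) → (142.09,167.85) → (142.09,43.11) → (113.26,43.11) → (113.26,167.85), returning to the start.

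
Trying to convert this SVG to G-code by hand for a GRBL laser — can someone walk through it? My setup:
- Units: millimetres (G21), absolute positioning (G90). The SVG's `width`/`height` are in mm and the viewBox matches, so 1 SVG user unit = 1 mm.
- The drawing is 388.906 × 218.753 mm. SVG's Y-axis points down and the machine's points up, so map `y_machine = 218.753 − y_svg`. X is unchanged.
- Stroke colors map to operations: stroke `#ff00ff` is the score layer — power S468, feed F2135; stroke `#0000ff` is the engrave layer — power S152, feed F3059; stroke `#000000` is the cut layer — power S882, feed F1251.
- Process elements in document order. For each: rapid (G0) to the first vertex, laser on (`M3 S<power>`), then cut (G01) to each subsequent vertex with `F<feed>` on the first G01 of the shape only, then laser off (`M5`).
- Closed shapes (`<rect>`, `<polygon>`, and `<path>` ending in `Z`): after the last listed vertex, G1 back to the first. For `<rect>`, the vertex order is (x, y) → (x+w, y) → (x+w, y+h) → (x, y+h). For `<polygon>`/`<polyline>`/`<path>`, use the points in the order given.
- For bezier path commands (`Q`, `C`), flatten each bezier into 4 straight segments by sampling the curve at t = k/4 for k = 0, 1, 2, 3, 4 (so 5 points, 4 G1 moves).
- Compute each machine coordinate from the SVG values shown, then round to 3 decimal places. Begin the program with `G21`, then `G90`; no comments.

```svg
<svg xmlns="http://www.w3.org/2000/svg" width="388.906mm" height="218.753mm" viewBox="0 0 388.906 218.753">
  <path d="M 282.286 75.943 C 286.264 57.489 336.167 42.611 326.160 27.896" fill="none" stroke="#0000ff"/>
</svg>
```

G21
G90
G0 X282.286 Y142.810
M3 S152
G01 X292.227 Y156.033 F3059
G01 X309.467 Y168.236
G01 X324.086 Y179.737
G01 X326.160 Y190.857
M5

viewBox `0 0 388.906 218.753` with mm width/height → 1 unit = 1 mm. Flip: y_m = 218.753 − y_svg.

**Shape 1** — `<path>` cubic bezier, stroke `#0000ff` → engrave (S152, F3059). Control points (SVG): P0=(282.286,75.943), P1=(286.264,57.489), P2=(336.167,42.611), P3=(326.160,27.896); sampled at t=k/4. Machine vertices: (282.286,142.810) → (292.227,156.033) → (309.467,168.236) → (324.086,179.737) → (326.160,190.857). Open path.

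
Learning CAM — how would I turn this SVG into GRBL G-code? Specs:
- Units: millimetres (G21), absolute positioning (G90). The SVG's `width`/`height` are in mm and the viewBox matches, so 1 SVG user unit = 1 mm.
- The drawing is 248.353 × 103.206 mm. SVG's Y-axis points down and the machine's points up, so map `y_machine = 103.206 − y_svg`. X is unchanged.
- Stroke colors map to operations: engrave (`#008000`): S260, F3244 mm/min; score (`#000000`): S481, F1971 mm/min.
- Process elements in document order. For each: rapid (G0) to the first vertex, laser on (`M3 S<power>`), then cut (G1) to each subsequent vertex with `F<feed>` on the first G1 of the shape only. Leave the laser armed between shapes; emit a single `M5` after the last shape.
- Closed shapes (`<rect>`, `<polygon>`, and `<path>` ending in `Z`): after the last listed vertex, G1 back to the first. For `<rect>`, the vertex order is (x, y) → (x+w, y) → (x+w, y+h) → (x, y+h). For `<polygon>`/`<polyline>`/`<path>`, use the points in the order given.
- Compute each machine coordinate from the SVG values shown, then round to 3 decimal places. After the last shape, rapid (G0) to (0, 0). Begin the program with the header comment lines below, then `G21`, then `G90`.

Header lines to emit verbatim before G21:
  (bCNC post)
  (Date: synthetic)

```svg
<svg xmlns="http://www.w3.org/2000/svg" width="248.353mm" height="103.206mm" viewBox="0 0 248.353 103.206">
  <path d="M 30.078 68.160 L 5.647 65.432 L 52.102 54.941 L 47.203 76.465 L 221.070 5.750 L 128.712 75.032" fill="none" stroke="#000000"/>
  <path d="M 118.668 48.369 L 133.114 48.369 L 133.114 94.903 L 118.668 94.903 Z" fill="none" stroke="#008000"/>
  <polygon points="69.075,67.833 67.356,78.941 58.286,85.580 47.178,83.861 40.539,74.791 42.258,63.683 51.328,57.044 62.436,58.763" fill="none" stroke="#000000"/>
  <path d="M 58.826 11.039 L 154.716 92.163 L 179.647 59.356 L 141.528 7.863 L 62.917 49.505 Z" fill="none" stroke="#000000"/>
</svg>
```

(bCNC post)
(Date: synthetic)
G21
G90
G0 X30.078 Y35.046
M3 S481
G1 X5.647 Y37.774 F1971
G1 X52.102 Y48.265
G1 X47.203 Y26.741
G1 X221.070 Y97.456
G1 X128.712 Y28.174
G0 X118.668 Y54.837
M3 S260
G1 X133.114 Y54.837 F3244
G1 X133.114 Y8.303
G1 X118.668 Y8.303
G1 X118.668 Y54.837
G0 X69.075 Y35.373
M3 S481
G1 X67.356 Y24.265 F1971
G1 X58.286 Y17.626
G1 X47.178 Y19.345
G1 X40.539 Y28.415
G1 X42.258 Y39.523
G1 X51.328 Y46.162
G1 X62.436 Y44.443
G1 X69.075 Y35.373
G0 X58.826 Y92.167
M3 S481
G1 X154.716 Y11.043 F1971
G1 X179.647 Y43.850
G1 X141.528 Y95.343
G1 X62.917 Y53.701
G1 X58.826 Y92.167
M5
G0 X0.000 Y0.000

1 u = 1 mm; y_m = 103.206 − y.

[1] `<path>` open polyline, #000000→score S481 F1971: (30.078,35.046) → (5.647,37.774) → (52.102,48.265) → (47.203,26.741) → (221.070,97.456) → (128.712,28.174)

[2] `<path>` rectangle, #008000→engrave S260 F3244: (118.668,54.837) → (133.114,54.837) → (133.114,8.303) → (118.668,8.303) → (118.668,54.837) (closed)

[3] `<polygon>` regular polygon, #000000→score S481 F1971: (69.075,35.373) → (67.356,24.265) → (58.286,17.626) → (47.178,19.345) → (40.539,28.415) → (42.258,39.523) → (51.328,46.162) → (62.436,44.443) → (69.075,35.373) (closed)

[4] `<path>` closed polygon, #000000→score S481 F1971: (58.826,92.167) → (154.716,11.043) → (179.647,43.850) → (141.528,95.343) → (62.917,53.701) → (58.826,92.167) (closed)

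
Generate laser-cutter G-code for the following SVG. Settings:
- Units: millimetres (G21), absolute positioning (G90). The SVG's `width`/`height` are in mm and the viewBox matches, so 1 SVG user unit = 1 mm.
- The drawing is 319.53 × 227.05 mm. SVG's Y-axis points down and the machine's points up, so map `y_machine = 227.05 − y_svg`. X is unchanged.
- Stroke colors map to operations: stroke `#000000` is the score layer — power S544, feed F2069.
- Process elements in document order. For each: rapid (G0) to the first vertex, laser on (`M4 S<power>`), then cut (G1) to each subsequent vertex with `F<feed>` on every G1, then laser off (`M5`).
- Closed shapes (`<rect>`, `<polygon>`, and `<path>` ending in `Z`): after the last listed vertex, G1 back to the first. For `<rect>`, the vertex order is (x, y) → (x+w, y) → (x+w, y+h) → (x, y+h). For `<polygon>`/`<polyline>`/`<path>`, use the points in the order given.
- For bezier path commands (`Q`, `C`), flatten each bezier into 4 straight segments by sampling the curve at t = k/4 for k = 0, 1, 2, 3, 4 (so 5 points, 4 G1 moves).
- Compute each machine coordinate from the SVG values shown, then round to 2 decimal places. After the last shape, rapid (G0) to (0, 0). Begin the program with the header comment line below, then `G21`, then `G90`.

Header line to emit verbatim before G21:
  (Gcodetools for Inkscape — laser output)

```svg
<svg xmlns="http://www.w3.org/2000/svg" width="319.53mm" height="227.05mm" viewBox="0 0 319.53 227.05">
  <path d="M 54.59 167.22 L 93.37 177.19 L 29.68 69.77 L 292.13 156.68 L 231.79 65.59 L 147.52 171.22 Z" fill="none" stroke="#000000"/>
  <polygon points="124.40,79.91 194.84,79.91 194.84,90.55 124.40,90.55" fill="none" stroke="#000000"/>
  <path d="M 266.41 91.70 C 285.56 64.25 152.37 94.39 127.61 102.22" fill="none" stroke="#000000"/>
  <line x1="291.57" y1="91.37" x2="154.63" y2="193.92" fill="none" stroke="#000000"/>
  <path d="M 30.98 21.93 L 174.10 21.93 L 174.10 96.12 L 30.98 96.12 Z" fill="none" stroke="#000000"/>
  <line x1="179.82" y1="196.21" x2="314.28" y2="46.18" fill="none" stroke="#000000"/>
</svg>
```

1 u = 1 mm; y_m = 227.05 − y.

[1] `<path>` closed polygon, #000000→score S544 F2069: (54.59,59.83) → (93.37,49.86) → (29.68,157.28) → (292.13,70.37) → (231.79,161.46) → (147.52,55.83) → (54.59,59.83) (closed)

[2] `<polygon>` rectangle, #000000→score S544 F2069: (124.40,147.14) → (194.84,147.14) → (194.84,136.50) → (124.40,136.50) → (124.40,147.14) (closed)

[3] `<path>` cubic bezier, #000000→score S544 F2069: (266.41,135.35) → (256.28,146.39) → (213.48,143.32) → (162.44,133.64) → (127.61,124.83)

[4] `<line>` line segment, #000000→score S544 F2069: (291.57,135.68) → (154.63,33.13)

[5] `<path>` rectangle, #000000→score S544 F2069: (30.98,205.12) → (174.10,205.12) → (174.10,130.93) → (30.98,130.93) → (30.98,205.12) (closed)

[6] `<line>` line segment, #000000→score S544 F2069: (179.82,30.84) → (314.28,180.87)

(Gcodetools for Inkscape — laser output)
G21
G90
G0 X54.59 Y59.83
M4 S544
G1 X93.37 Y49.86 F2069
G1 X29.68 Y157.28 F2069
G1 X292.13 Y70.37 F2069
G1 X231.79 Y161.46 F2069
G1 X147.52 Y55.83 F2069
G1 X54.59 Y59.83 F2069
M5
G0 X124.40 Y147.14
M4 S544
G1 X194.84 Y147.14 F2069
G1 X194.84 Y136.50 F2069
G1 X124.40 Y136.50 F2069
G1 X124.40 Y147.14 F2069
M5
G0 X266.41 Y135.35
M4 S544
G1 X256.28 Y146.39 F2069
G1 X213.48 Y143.32 F2069
G1 X162.44 Y133.64 F2069
G1 X127.61 Y124.83 F2069
M5
G0 X291.57 Y135.68
M4 S544
G1 X154.63 Y33.13 F2069
M5
G0 X30.98 Y205.12
M4 S544
G1 X174.10 Y205.12 F2069
G1 X174.10 Y130.93 F2069
G1 X30.98 Y130.93 F2069
G1 X30.98 Y205.12 F2069
M5
G0 X179.82 Y30.84
M4 S544
G1 X314.28 Y180.87 F2069
M5
G0 X0.00 Y0.00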